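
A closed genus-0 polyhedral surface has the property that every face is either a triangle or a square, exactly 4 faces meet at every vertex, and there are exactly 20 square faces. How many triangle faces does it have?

8

Let x be the number of triangles; then F = 20 + x.
Edge–face incidences: 2E = 4·20 + 3·x = 80 + 3x.
Every vertex has degree 4, so 4V = 2E.
Euler: V − E + F = 2 ⇒ (2E)/4 − E + (20 + x) = 2.
Multiply by 8: 2·(2E) − 4·(2E) + 8·(20 + x) = 16, i.e. 160 + 8x − 2·(80 + 3x) = 16.
Collecting terms: 2x = 16, so x = 8.
Then 2E = 80 + 3·8 = 104, so E = 52, V = 2E/4 = 26, F = 20 + 8 = 28.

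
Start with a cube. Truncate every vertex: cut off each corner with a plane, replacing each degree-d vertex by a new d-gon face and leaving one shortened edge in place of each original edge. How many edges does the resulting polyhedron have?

36

The base solid has V = 8, E = 12, F = 6.
Truncation replaces each original edge-end by a new vertex, so V′ = 2E = 24.
Each original edge survives, and each old vertex of degree d contributes d new edges; summing degrees gives Σd = 2E, so E′ = E + 2E = 3E = 36.
Each original face survives and each original vertex becomes one new face: F′ = F + V = 14.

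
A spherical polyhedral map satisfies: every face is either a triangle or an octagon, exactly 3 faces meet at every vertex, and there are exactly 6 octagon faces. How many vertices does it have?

Let x be the number of triangles; then F = 6 + x.
Edge–face incidences: 2E = 8·6 + 3·x = 48 + 3x.
Every vertex has degree 3, so 3V = 2E.
Euler: V − E + F = 2 ⇒ (2E)/3 − E + (6 + x) = 2.
Multiply by 6: 2·(2E) − 3·(2E) + 6·(6 + x) = 12, i.e. 36 + 6x − (48 + 3x) = 12.
Collecting terms: 3x − 12 = 12, so 3x = 24, so x = 8.
Then 2E = 48 + 3·8 = 72, so E = 36, V = 2E/3 = 24, F = 6 + 8 = 14.

24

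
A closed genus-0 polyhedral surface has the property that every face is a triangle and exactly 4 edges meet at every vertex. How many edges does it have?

Each face has 3 edges and each edge borders two faces, so 2E = 3F.
Each vertex has degree 4, so 4V = 2E and hence V = 3F/4.
Euler: V − E + F = 2 ⇒ (3F/4) − (3F/2) + F = 2.
Multiply by 8: (6 − 12 + 8)F = 16, i.e. 2F = 16.
So F = 8, E = 3·8/2 = 12, V = 3·8/4 = 6.

12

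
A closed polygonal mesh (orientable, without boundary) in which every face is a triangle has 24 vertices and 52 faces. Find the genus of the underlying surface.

Every face is a triangle, so 2E = 3·52 = 156, giving E = 78.
χ = V − E + F = 24 − 78 + 52 = -2.
For a closed orientable surface χ = 2 − 2g, so g = (2 − (-2))/2 = 2.

2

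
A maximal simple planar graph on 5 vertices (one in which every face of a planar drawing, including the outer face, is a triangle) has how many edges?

9

In a plane triangulation 3F = 2E and V − E + F = 2, so E = 3V − 6 = 3·5 − 6 = 9.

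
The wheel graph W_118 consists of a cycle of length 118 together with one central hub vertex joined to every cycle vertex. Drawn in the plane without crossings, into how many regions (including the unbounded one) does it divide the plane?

119

W_118 has V = 118 + 1 = 119 vertices and E = 2·118 = 236 edges.
By Euler's formula F = 2 − V + E = 2 − 119 + 236 = 119.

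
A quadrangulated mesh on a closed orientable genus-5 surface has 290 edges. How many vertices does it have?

137

χ = 2 − 2·5 = -8, and every face is a square so 4F = 2E.
F = 2E/4 = 145. Then V = -8 + E − F = -8 + 290 − 145 = 137.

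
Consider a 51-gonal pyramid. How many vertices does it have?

52

A pyramid on an n-gon base has one n-gon and n triangles: V = 51 + 1 = 52, E = 2·51 = 102, F = 51 + 1 = 52.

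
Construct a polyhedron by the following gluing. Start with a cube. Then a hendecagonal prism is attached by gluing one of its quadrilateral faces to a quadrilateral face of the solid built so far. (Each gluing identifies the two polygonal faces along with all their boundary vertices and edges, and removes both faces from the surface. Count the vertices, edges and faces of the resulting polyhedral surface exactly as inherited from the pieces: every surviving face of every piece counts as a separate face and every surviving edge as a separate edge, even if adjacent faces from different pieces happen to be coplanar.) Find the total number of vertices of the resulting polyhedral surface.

26

A cube: V=8, E=12, F=6.
Attach a hendecagonal prism (V=22, E=33, F=13) along a 4-gon: merge 4 vertices and 4 edges, delete both glued faces → V=26, E=41, F=17.
Check: V − E + F = 26 − 41 + 17 = 2.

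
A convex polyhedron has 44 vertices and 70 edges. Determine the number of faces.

Here V − E + F = 2.
F = 2 − V + E = 2 − 44 + 70 = 28.

28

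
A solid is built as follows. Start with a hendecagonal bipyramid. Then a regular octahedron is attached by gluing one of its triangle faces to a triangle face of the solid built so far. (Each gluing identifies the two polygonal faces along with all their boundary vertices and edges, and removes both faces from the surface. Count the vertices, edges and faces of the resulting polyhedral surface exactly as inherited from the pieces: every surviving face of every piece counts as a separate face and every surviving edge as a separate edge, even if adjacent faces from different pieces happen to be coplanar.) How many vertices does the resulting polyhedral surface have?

A hendecagonal bipyramid: V=13, E=33, F=22.
Attach a regular octahedron (V=6, E=12, F=8) along a 3-gon: merge 3 vertices and 3 edges, delete both glued faces → V=16, E=42, F=28.
Check: V − E + F = 16 − 42 + 28 = 2.

16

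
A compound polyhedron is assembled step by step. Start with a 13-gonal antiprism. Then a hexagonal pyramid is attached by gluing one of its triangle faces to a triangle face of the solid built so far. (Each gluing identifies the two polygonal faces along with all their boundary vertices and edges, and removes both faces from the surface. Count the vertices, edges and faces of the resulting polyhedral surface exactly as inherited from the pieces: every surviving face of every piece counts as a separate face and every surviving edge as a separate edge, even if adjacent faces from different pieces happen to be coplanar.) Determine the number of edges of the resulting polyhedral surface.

A 13-gonal antiprism: V=26, E=52, F=28.
Attach a hexagonal pyramid (V=7, E=12, F=7) along a 3-gon: merge 3 vertices and 3 edges, delete both glued faces → V=30, E=61, F=33.
Check: V − E + F = 30 − 61 + 33 = 2.

61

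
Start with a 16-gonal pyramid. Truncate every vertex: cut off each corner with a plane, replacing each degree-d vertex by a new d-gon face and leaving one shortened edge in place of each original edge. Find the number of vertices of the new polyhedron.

The base solid has V = 17, E = 32, F = 17.
Truncation replaces each original edge-end by a new vertex, so V′ = 2E = 64.
Each original edge survives, and each old vertex of degree d contributes d new edges; summing degrees gives Σd = 2E, so E′ = E + 2E = 3E = 96.
Each original face survives and each original vertex becomes one new face: F′ = F + V = 34.

64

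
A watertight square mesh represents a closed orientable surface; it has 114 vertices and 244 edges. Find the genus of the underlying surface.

Every face is a square and each edge borders two faces, so 4F = 2·244, giving F = 122.
χ = V − E + F = 114 − 244 + 122 = -8.
For a closed orientable surface χ = 2 − 2g, so g = (2 − (-8))/2 = 5.

5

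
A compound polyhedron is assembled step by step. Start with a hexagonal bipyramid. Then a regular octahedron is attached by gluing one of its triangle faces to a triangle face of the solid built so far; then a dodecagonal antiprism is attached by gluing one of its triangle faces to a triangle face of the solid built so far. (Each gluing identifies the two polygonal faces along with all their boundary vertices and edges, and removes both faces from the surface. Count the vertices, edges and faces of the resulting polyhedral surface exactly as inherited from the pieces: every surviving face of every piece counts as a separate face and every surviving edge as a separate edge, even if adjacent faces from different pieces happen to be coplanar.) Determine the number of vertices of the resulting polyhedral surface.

A hexagonal bipyramid: V=8, E=18, F=12.
Attach a regular octahedron (V=6, E=12, F=8) along a 3-gon: merge 3 vertices and 3 edges, delete both glued faces → V=11, E=27, F=18.
Attach a dodecagonal antiprism (V=24, E=48, F=26) along a 3-gon: merge 3 vertices and 3 edges, delete both glued faces → V=32, E=72, F=42.
Check: V − E + F = 32 − 72 + 42 = 2.

32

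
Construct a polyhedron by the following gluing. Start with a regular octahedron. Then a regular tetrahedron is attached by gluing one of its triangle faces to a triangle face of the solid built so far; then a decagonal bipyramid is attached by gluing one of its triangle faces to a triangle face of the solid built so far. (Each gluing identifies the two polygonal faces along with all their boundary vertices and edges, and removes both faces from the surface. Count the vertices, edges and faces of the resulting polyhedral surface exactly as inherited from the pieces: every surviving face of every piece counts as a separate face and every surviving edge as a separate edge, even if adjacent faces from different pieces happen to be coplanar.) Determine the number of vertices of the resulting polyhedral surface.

16

A regular octahedron: V=6, E=12, F=8.
Attach a regular tetrahedron (V=4, E=6, F=4) along a 3-gon: merge 3 vertices and 3 edges, delete both glued faces → V=7, E=15, F=10.
Attach a decagonal bipyramid (V=12, E=30, F=20) along a 3-gon: merge 3 vertices and 3 edges, delete both glued faces → V=16, E=42, F=28.
Check: V − E + F = 16 − 42 + 28 = 2.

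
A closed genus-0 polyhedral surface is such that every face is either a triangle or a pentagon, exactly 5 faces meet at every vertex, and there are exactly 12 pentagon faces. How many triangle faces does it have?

Let x be the number of triangles; then F = 12 + x.
Edge–face incidences: 2E = 5·12 + 3·x = 60 + 3x.
Every vertex has degree 5, so 5V = 2E.
Euler: V − E + F = 2 ⇒ (2E)/5 − E + (12 + x) = 2.
Multiply by 10: 2·(2E) − 5·(2E) + 10·(12 + x) = 20, i.e. 120 + 10x − 3·(60 + 3x) = 20.
Collecting terms: x − 60 = 20, so x = 80.
Then 2E = 60 + 3·80 = 300, so E = 150, V = 2E/5 = 60, F = 12 + 80 = 92.

80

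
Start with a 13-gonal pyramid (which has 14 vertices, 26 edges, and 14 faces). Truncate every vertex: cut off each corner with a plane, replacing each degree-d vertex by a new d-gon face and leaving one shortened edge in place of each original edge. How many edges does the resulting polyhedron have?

Truncation replaces each original edge-end by a new vertex, so V′ = 2E = 52.
Each original edge survives, and each old vertex of degree d contributes d new edges; summing degrees gives Σd = 2E, so E′ = E + 2E = 3E = 78.
Each original face survives and each original vertex becomes one new face: F′ = F + V = 28.

78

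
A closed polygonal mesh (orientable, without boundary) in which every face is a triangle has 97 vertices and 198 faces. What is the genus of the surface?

2

Every face is a triangle, so 2E = 3·198 = 594, giving E = 297.
χ = V − E + F = 97 − 297 + 198 = -2.
For a closed orientable surface χ = 2 − 2g, so g = (2 − (-2))/2 = 2.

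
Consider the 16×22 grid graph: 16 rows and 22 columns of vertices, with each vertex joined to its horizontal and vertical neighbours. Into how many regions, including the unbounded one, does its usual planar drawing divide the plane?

316

The grid has V = 16·22 = 352 vertices and E = 16·21 + 22·15 = 666 edges.
F = 2 − V + E = 2 − 352 + 666 = 316.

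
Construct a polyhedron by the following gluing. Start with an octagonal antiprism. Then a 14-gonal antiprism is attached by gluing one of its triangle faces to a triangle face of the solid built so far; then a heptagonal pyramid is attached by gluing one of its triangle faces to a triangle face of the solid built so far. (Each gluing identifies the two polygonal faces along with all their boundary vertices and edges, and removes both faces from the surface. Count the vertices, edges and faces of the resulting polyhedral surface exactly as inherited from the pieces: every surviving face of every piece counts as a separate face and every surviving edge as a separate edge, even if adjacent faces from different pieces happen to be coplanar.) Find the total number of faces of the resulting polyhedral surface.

52

An octagonal antiprism: V=16, E=32, F=18.
Attach a 14-gonal antiprism (V=28, E=56, F=30) along a 3-gon: merge 3 vertices and 3 edges, delete both glued faces → V=41, E=85, F=46.
Attach a heptagonal pyramid (V=8, E=14, F=8) along a 3-gon: merge 3 vertices and 3 edges, delete both glued faces → V=46, E=96, F=52.
Check: V − E + F = 46 − 96 + 52 = 2.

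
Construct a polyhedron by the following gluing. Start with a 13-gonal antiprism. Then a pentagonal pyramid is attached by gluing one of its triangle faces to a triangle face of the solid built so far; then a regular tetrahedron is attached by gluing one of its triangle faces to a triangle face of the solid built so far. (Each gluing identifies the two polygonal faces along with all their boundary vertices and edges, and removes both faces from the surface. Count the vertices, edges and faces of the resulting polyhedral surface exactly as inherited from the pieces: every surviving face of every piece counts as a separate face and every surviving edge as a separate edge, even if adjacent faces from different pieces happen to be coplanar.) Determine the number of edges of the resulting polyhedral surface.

A 13-gonal antiprism: V=26, E=52, F=28.
Attach a pentagonal pyramid (V=6, E=10, F=6) along a 3-gon: merge 3 vertices and 3 edges, delete both glued faces → V=29, E=59, F=32.
Attach a regular tetrahedron (V=4, E=6, F=4) along a 3-gon: merge 3 vertices and 3 edges, delete both glued faces → V=30, E=62, F=34.
Check: V − E + F = 30 − 62 + 34 = 2.

62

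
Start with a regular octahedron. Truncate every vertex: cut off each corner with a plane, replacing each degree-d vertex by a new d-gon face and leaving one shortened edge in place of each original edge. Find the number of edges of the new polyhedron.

The base solid has V = 6, E = 12, F = 8.
Truncation replaces each original edge-end by a new vertex, so V′ = 2E = 24.
Each original edge survives, and each old vertex of degree d contributes d new edges; summing degrees gives Σd = 2E, so E′ = E + 2E = 3E = 36.
Each original face survives and each original vertex becomes one new face: F′ = F + V = 14.

36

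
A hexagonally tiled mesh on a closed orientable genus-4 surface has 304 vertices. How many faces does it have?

155

χ = 2 − 2·4 = -6, and every face is a hexagon so 6F = 2E.
V − E + F = -6 with E = 6F/2 gives 304 − (6/2 − 1)·F = -6, so F = 155 and E = 465.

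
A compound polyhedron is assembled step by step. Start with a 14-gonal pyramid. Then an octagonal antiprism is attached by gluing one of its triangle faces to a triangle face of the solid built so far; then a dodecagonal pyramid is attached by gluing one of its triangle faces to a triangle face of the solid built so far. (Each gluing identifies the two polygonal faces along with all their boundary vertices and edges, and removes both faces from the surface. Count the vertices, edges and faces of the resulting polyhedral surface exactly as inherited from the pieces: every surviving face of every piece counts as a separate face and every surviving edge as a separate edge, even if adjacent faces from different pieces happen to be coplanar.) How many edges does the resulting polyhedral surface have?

78

A 14-gonal pyramid: V=15, E=28, F=15.
Attach an octagonal antiprism (V=16, E=32, F=18) along a 3-gon: merge 3 vertices and 3 edges, delete both glued faces → V=28, E=57, F=31.
Attach a dodecagonal pyramid (V=13, E=24, F=13) along a 3-gon: merge 3 vertices and 3 edges, delete both glued faces → V=38, E=78, F=42.
Check: V − E + F = 38 − 78 + 42 = 2.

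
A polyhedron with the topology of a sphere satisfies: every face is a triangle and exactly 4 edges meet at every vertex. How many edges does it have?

Each face has 3 edges and each edge borders two faces, so 2E = 3F.
Each vertex has degree 4, so 4V = 2E and hence V = 3F/4.
Euler: V − E + F = 2 ⇒ (3F/4) − (3F/2) + F = 2.
Multiply by 8: (6 − 12 + 8)F = 16, i.e. 2F = 16.
So F = 8, E = 3·8/2 = 12, V = 3·8/4 = 6.

12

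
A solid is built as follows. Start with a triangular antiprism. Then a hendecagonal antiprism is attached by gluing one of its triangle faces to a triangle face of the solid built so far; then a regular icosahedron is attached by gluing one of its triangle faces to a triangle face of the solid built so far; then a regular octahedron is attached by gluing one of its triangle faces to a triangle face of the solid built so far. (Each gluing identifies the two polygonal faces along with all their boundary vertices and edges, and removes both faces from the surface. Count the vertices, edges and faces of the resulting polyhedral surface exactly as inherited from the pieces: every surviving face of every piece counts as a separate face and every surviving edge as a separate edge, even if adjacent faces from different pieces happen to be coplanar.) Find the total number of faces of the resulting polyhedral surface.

54

A triangular antiprism: V=6, E=12, F=8.
Attach a hendecagonal antiprism (V=22, E=44, F=24) along a 3-gon: merge 3 vertices and 3 edges, delete both glued faces → V=25, E=53, F=30.
Attach a regular icosahedron (V=12, E=30, F=20) along a 3-gon: merge 3 vertices and 3 edges, delete both glued faces → V=34, E=80, F=48.
Attach a regular octahedron (V=6, E=12, F=8) along a 3-gon: merge 3 vertices and 3 edges, delete both glued faces → V=37, E=89, F=54.
Check: V − E + F = 37 − 89 + 54 = 2.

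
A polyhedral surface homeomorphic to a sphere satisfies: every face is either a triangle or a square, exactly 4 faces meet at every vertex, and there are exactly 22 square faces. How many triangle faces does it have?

8

Let x be the number of triangles; then F = 22 + x.
Edge–face incidences: 2E = 4·22 + 3·x = 88 + 3x.
Every vertex has degree 4, so 4V = 2E.
Euler: V − E + F = 2 ⇒ (2E)/4 − E + (22 + x) = 2.
Multiply by 8: 2·(2E) − 4·(2E) + 8·(22 + x) = 16, i.e. 176 + 8x − 2·(88 + 3x) = 16.
Collecting terms: 2x = 16, so x = 8.
Then 2E = 88 + 3·8 = 112, so E = 56, V = 2E/4 = 28, F = 22 + 8 = 30.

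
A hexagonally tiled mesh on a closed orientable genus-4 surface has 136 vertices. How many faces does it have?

71

χ = 2 − 2·4 = -6, and every face is a hexagon so 6F = 2E.
V − E + F = -6 with E = 6F/2 gives 136 − (6/2 − 1)·F = -6, so F = 71 and E = 213.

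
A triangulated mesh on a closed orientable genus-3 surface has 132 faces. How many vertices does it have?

62

χ = 2 − 2·3 = -4, and every face is a triangle so 3F = 2E.
E = 3·132/2 = 198. Then V = -4 + E − F = -4 + 198 − 132 = 62.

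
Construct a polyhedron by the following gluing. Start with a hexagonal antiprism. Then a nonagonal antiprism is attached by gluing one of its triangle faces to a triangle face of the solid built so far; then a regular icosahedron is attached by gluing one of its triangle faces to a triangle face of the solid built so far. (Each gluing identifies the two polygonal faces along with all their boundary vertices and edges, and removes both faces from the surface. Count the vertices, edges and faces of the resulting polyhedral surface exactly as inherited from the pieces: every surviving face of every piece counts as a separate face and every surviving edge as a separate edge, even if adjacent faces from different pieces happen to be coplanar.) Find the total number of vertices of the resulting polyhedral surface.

36

A hexagonal antiprism: V=12, E=24, F=14.
Attach a nonagonal antiprism (V=18, E=36, F=20) along a 3-gon: merge 3 vertices and 3 edges, delete both glued faces → V=27, E=57, F=32.
Attach a regular icosahedron (V=12, E=30, F=20) along a 3-gon: merge 3 vertices and 3 edges, delete both glued faces → V=36, E=84, F=50.
Check: V − E + F = 36 − 84 + 50 = 2.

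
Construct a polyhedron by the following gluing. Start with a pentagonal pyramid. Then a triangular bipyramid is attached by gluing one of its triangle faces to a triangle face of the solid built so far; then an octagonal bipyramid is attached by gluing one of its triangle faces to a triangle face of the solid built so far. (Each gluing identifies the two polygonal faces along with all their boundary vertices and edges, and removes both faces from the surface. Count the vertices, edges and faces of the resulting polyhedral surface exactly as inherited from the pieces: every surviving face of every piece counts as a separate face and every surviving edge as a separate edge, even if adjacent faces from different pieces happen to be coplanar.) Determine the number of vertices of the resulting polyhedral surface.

A pentagonal pyramid: V=6, E=10, F=6.
Attach a triangular bipyramid (V=5, E=9, F=6) along a 3-gon: merge 3 vertices and 3 edges, delete both glued faces → V=8, E=16, F=10.
Attach an octagonal bipyramid (V=10, E=24, F=16) along a 3-gon: merge 3 vertices and 3 edges, delete both glued faces → V=15, E=37, F=24.
Check: V − E + F = 15 − 37 + 24 = 2.

15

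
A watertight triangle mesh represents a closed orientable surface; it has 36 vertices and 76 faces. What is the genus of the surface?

2

Every face is a triangle, so 2E = 3·76 = 228, giving E = 114.
χ = V − E + F = 36 − 114 + 76 = -2.
For a closed orientable surface χ = 2 − 2g, so g = (2 − (-2))/2 = 2.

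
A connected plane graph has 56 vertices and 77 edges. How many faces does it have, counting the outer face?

23

Euler's formula for a connected plane graph: V − E + F = 2, so F = 2 − 56 + 77 = 23.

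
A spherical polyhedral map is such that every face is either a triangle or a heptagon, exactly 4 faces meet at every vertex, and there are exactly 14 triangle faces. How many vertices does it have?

Let x be the number of heptagons; then F = 14 + x.
Edge–face incidences: 2E = 3·14 + 7·x = 42 + 7x.
Every vertex has degree 4, so 4V = 2E.
Euler: V − E + F = 2 ⇒ (2E)/4 − E + (14 + x) = 2.
Multiply by 8: 2·(2E) − 4·(2E) + 8·(14 + x) = 16, i.e. 112 + 8x − 2·(42 + 7x) = 16.
Collecting terms: −6x + 28 = 16, so −6x = −12, so x = 2.
Then 2E = 42 + 7·2 = 56, so E = 28, V = 2E/4 = 14, F = 14 + 2 = 16.

14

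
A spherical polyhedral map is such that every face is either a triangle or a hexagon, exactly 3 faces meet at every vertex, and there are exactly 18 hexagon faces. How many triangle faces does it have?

Let x be the number of triangles; then F = 18 + x.
Edge–face incidences: 2E = 6·18 + 3·x = 108 + 3x.
Every vertex has degree 3, so 3V = 2E.
Euler: V − E + F = 2 ⇒ (2E)/3 − E + (18 + x) = 2.
Multiply by 6: 2·(2E) − 3·(2E) + 6·(18 + x) = 12, i.e. 108 + 6x − (108 + 3x) = 12.
Collecting terms: 3x = 12, so x = 4.
Then 2E = 108 + 3·4 = 120, so E = 60, V = 2E/3 = 40, F = 18 + 4 = 22.

4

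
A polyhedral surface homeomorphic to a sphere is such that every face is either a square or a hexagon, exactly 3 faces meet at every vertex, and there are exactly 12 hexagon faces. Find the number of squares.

6

Let x be the number of squares; then F = 12 + x.
Edge–face incidences: 2E = 6·12 + 4·x = 72 + 4x.
Every vertex has degree 3, so 3V = 2E.
Euler: V − E + F = 2 ⇒ (2E)/3 − E + (12 + x) = 2.
Multiply by 6: 2·(2E) − 3·(2E) + 6·(12 + x) = 12, i.e. 72 + 6x − (72 + 4x) = 12.
Collecting terms: 2x = 12, so x = 6.
Then 2E = 72 + 4·6 = 96, so E = 48, V = 2E/3 = 32, F = 12 + 6 = 18.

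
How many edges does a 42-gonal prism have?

A prism on an n-gon has two n-gon bases and n rectangular sides: V = 2·42 = 84, E = 3·42 = 126, F = 42 + 2 = 44.

126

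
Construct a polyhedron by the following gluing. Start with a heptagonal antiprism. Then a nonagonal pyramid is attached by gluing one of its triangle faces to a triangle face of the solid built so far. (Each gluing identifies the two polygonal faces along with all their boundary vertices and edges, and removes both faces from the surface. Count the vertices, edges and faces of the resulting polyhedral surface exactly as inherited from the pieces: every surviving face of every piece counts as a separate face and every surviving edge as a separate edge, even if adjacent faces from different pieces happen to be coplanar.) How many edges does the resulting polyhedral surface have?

A heptagonal antiprism: V=14, E=28, F=16.
Attach a nonagonal pyramid (V=10, E=18, F=10) along a 3-gon: merge 3 vertices and 3 edges, delete both glued faces → V=21, E=43, F=24.
Check: V − E + F = 21 − 43 + 24 = 2.

43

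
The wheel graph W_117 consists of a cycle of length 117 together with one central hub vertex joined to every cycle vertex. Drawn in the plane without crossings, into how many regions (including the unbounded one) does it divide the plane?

118

W_117 has V = 117 + 1 = 118 vertices and E = 2·117 = 234 edges.
By Euler's formula F = 2 − V + E = 2 − 118 + 234 = 118.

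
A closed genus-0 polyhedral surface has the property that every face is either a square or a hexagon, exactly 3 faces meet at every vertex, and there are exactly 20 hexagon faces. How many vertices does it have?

48

Let x be the number of squares; then F = 20 + x.
Edge–face incidences: 2E = 6·20 + 4·x = 120 + 4x.
Every vertex has degree 3, so 3V = 2E.
Euler: V − E + F = 2 ⇒ (2E)/3 − E + (20 + x) = 2.
Multiply by 6: 2·(2E) − 3·(2E) + 6·(20 + x) = 12, i.e. 120 + 6x − (120 + 4x) = 12.
Collecting terms: 2x = 12, so x = 6.
Then 2E = 120 + 4·6 = 144, so E = 72, V = 2E/3 = 48, F = 20 + 6 = 26.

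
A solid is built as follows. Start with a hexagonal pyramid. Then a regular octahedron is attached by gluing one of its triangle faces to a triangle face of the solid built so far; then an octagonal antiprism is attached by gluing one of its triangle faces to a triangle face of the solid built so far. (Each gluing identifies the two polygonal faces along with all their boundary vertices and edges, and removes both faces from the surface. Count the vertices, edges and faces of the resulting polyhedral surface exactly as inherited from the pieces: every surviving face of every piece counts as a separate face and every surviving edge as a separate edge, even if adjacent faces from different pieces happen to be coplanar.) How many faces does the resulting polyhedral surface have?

29

A hexagonal pyramid: V=7, E=12, F=7.
Attach a regular octahedron (V=6, E=12, F=8) along a 3-gon: merge 3 vertices and 3 edges, delete both glued faces → V=10, E=21, F=13.
Attach an octagonal antiprism (V=16, E=32, F=18) along a 3-gon: merge 3 vertices and 3 edges, delete both glued faces → V=23, E=50, F=29.
Check: V − E + F = 23 − 50 + 29 = 2.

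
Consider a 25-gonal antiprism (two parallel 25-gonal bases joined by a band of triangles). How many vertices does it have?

An antiprism on an n-gon has two n-gon caps and 2n triangles: V = 2·25 = 50, E = 4·25 = 100, F = 2·25 + 2 = 52.
Check: V − E + F = 50 − 100 + 52 = 2.

50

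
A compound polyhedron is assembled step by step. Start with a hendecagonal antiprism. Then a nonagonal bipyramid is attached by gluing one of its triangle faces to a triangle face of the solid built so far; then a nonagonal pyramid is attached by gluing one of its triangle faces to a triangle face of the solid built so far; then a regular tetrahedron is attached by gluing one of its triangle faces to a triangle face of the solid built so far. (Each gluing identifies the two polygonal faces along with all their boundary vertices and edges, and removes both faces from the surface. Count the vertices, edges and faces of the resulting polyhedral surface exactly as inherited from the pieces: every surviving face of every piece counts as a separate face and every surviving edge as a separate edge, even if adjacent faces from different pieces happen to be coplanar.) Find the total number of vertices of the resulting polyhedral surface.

38

A hendecagonal antiprism: V=22, E=44, F=24.
Attach a nonagonal bipyramid (V=11, E=27, F=18) along a 3-gon: merge 3 vertices and 3 edges, delete both glued faces → V=30, E=68, F=40.
Attach a nonagonal pyramid (V=10, E=18, F=10) along a 3-gon: merge 3 vertices and 3 edges, delete both glued faces → V=37, E=83, F=48.
Attach a regular tetrahedron (V=4, E=6, F=4) along a 3-gon: merge 3 vertices and 3 edges, delete both glued faces → V=38, E=86, F=50.
Check: V − E + F = 38 − 86 + 50 = 2.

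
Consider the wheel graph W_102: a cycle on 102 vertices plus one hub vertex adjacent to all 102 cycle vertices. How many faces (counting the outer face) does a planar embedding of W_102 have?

103

W_102 has V = 102 + 1 = 103 vertices and E = 2·102 = 204 edges.
By Euler's formula F = 2 − V + E = 2 − 103 + 204 = 103.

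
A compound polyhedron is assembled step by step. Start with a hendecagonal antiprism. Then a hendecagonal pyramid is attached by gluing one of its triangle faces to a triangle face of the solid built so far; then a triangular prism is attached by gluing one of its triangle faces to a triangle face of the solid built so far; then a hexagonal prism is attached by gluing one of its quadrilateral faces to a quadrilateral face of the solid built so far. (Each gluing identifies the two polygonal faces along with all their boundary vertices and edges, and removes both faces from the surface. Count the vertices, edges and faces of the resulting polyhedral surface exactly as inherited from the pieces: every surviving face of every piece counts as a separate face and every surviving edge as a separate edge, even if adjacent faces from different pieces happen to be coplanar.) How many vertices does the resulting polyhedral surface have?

A hendecagonal antiprism: V=22, E=44, F=24.
Attach a hendecagonal pyramid (V=12, E=22, F=12) along a 3-gon: merge 3 vertices and 3 edges, delete both glued faces → V=31, E=63, F=34.
Attach a triangular prism (V=6, E=9, F=5) along a 3-gon: merge 3 vertices and 3 edges, delete both glued faces → V=34, E=69, F=37.
Attach a hexagonal prism (V=12, E=18, F=8) along a 4-gon: merge 4 vertices and 4 edges, delete both glued faces → V=42, E=83, F=43.
Check: V − E + F = 42 − 83 + 43 = 2.

42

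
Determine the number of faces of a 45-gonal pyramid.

A pyramid on an n-gon base has one n-gon and n triangles: V = 45 + 1 = 46, E = 2·45 = 90, F = 45 + 1 = 46.
Check: V − E + F = 46 − 90 + 46 = 2.

46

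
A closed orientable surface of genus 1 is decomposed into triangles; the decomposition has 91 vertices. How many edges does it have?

273

χ = 2 − 2·1 = 0, and every face is a triangle so 3F = 2E.
V − E + F = 0 with E = 3F/2 gives 91 − (3/2 − 1)·F = 0, so F = 182 and E = 273.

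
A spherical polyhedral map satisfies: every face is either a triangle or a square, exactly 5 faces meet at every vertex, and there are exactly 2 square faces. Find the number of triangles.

24

Let x be the number of triangles; then F = 2 + x.
Edge–face incidences: 2E = 4·2 + 3·x = 8 + 3x.
Every vertex has degree 5, so 5V = 2E.
Euler: V − E + F = 2 ⇒ (2E)/5 − E + (2 + x) = 2.
Multiply by 10: 2·(2E) − 5·(2E) + 10·(2 + x) = 20, i.e. 20 + 10x − 3·(8 + 3x) = 20.
Collecting terms: x − 4 = 20, so x = 24.
Then 2E = 8 + 3·24 = 80, so E = 40, V = 2E/5 = 16, F = 2 + 24 = 26.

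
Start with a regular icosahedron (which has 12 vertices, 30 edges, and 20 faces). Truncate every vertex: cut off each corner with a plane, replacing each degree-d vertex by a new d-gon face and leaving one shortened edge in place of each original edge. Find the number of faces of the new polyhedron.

32

Truncation replaces each original edge-end by a new vertex, so V′ = 2E = 60.
Each original edge survives, and each old vertex of degree d contributes d new edges; summing degrees gives Σd = 2E, so E′ = E + 2E = 3E = 90.
Each original face survives and each original vertex becomes one new face: F′ = F + V = 32.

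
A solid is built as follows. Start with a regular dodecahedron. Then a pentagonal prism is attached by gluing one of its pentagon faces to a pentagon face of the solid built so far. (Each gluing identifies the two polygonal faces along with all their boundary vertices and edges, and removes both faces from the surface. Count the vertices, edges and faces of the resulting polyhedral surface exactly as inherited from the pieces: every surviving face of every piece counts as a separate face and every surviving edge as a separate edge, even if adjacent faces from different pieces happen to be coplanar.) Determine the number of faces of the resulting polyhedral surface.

A regular dodecahedron: V=20, E=30, F=12.
Attach a pentagonal prism (V=10, E=15, F=7) along a 5-gon: merge 5 vertices and 5 edges, delete both glued faces → V=25, E=40, F=17.
Check: V − E + F = 25 − 40 + 17 = 2.

17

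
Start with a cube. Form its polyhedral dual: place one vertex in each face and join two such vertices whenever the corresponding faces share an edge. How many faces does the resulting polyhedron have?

8

The base solid has V = 8, E = 12, F = 6.
The dual swaps V and F and preserves E: V′ = F = 6, E′ = E = 12, F′ = V = 8.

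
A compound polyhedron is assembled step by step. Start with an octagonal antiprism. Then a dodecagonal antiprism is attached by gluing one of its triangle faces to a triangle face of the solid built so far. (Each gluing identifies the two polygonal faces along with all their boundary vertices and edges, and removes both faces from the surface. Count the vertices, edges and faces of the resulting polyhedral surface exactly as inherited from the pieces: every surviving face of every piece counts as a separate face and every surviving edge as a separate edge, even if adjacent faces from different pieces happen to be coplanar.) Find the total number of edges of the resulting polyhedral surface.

77

An octagonal antiprism: V=16, E=32, F=18.
Attach a dodecagonal antiprism (V=24, E=48, F=26) along a 3-gon: merge 3 vertices and 3 edges, delete both glued faces → V=37, E=77, F=42.
Check: V − E + F = 37 − 77 + 42 = 2.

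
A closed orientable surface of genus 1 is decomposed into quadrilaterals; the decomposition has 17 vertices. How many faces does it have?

17

χ = 2 − 2·1 = 0, and every face is a square so 4F = 2E.
V − E + F = 0 with E = 4F/2 gives 17 − (4/2 − 1)·F = 0, so F = 17 and E = 34.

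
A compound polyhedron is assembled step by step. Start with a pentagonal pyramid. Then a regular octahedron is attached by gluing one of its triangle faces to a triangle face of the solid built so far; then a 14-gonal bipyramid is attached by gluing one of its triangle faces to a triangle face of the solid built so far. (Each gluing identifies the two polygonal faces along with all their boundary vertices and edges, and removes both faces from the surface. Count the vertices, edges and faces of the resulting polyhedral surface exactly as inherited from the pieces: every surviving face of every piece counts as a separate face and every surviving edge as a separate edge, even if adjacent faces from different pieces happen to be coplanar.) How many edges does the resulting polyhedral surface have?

58

A pentagonal pyramid: V=6, E=10, F=6.
Attach a regular octahedron (V=6, E=12, F=8) along a 3-gon: merge 3 vertices and 3 edges, delete both glued faces → V=9, E=19, F=12.
Attach a 14-gonal bipyramid (V=16, E=42, F=28) along a 3-gon: merge 3 vertices and 3 edges, delete both glued faces → V=22, E=58, F=38.
Check: V − E + F = 22 − 58 + 38 = 2.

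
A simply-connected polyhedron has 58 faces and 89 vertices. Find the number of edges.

Here V − E + F = 2.
E = V + F − (2) = 89 + 58 − (2) = 145.

145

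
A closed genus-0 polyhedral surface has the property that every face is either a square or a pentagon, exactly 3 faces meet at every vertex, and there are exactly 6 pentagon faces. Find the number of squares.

Let x be the number of squares; then F = 6 + x.
Edge–face incidences: 2E = 5·6 + 4·x = 30 + 4x.
Every vertex has degree 3, so 3V = 2E.
Euler: V − E + F = 2 ⇒ (2E)/3 − E + (6 + x) = 2.
Multiply by 6: 2·(2E) − 3·(2E) + 6·(6 + x) = 12, i.e. 36 + 6x − (30 + 4x) = 12.
Collecting terms: 2x + 6 = 12, so 2x = 6, so x = 3.
Then 2E = 30 + 4·3 = 42, so E = 21, V = 2E/3 = 14, F = 6 + 3 = 9.

3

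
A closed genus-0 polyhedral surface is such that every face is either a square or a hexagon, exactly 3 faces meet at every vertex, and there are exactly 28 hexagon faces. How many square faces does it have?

6

Let x be the number of squares; then F = 28 + x.
Edge–face incidences: 2E = 6·28 + 4·x = 168 + 4x.
Every vertex has degree 3, so 3V = 2E.
Euler: V − E + F = 2 ⇒ (2E)/3 − E + (28 + x) = 2.
Multiply by 6: 2·(2E) − 3·(2E) + 6·(28 + x) = 12, i.e. 168 + 6x − (168 + 4x) = 12.
Collecting terms: 2x = 12, so x = 6.
Then 2E = 168 + 4·6 = 192, so E = 96, V = 2E/3 = 64, F = 28 + 6 = 34.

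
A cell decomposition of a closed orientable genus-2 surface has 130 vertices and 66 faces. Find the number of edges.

198

For a closed orientable surface of genus 2, χ = 2 − 2·2 = -2.
E = V + F − (-2) = 130 + 66 − (-2) = 198.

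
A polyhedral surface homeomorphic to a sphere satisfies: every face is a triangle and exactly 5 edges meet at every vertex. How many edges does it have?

30

Each face has 3 edges and each edge borders two faces, so 2E = 3F.
Each vertex has degree 5, so 5V = 2E and hence V = 3F/5.
Euler: V − E + F = 2 ⇒ (3F/5) − (3F/2) + F = 2.
Multiply by 10: (6 − 15 + 10)F = 20, i.e. 1F = 20.
So F = 20, E = 3·20/2 = 30, V = 3·20/5 = 12.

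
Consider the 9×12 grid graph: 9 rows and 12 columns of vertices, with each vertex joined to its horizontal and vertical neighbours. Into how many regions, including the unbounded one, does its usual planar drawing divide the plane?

89

The grid has V = 9·12 = 108 vertices and E = 9·11 + 12·8 = 195 edges.
F = 2 − V + E = 2 − 108 + 195 = 89.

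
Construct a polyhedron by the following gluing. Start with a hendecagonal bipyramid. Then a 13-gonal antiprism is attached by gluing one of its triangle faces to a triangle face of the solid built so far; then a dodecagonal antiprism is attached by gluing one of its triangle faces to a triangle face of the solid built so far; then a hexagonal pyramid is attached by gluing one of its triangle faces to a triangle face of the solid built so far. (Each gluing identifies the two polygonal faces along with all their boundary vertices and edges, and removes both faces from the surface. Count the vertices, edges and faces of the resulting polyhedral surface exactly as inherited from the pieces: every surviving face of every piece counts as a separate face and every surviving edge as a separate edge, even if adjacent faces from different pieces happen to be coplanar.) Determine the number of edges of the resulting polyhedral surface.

A hendecagonal bipyramid: V=13, E=33, F=22.
Attach a 13-gonal antiprism (V=26, E=52, F=28) along a 3-gon: merge 3 vertices and 3 edges, delete both glued faces → V=36, E=82, F=48.
Attach a dodecagonal antiprism (V=24, E=48, F=26) along a 3-gon: merge 3 vertices and 3 edges, delete both glued faces → V=57, E=127, F=72.
Attach a hexagonal pyramid (V=7, E=12, F=7) along a 3-gon: merge 3 vertices and 3 edges, delete both glued faces → V=61, E=136, F=77.
Check: V − E + F = 61 − 136 + 77 = 2.

136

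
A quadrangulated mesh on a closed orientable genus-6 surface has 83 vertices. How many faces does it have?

93

χ = 2 − 2·6 = -10, and every face is a square so 4F = 2E.
V − E + F = -10 with E = 4F/2 gives 83 − (4/2 − 1)·F = -10, so F = 93 and E = 186.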